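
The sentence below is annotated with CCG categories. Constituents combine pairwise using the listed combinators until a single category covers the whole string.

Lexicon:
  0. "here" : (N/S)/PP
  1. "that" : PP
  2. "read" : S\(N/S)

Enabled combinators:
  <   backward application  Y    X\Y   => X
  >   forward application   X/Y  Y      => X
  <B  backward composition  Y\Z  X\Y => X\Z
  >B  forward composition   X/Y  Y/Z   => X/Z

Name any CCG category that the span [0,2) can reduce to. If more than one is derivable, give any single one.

N/S

[0,3] S   <
  [0,2] N/S   >
    [0,1] "here" : (N/S)/PP
    [1,2] "that" : PP
  [2,3] "read" : S\(N/S)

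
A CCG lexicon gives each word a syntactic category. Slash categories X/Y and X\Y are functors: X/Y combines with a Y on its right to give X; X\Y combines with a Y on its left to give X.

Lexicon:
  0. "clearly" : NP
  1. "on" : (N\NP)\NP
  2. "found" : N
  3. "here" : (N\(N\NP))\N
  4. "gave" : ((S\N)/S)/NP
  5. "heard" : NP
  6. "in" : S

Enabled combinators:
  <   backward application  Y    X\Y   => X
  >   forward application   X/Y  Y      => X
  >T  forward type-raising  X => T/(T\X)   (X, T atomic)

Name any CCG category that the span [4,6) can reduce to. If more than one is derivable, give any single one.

(S\N)/S

[0,7] S   <
  [0,4] N   <
    [0,2] N\NP   <
      [0,1] "clearly" : NP
      [1,2] "on" : (N\NP)\NP
    [2,4] N\(N\NP)   <
      [2,3] "found" : N
      [3,4] "here" : (N\(N\NP))\N
  [4,7] S\N   >
    [4,6] (S\N)/S   >
      [4,5] "gave" : ((S\N)/S)/NP
      [5,6] "heard" : NP
    [6,7] "in" : S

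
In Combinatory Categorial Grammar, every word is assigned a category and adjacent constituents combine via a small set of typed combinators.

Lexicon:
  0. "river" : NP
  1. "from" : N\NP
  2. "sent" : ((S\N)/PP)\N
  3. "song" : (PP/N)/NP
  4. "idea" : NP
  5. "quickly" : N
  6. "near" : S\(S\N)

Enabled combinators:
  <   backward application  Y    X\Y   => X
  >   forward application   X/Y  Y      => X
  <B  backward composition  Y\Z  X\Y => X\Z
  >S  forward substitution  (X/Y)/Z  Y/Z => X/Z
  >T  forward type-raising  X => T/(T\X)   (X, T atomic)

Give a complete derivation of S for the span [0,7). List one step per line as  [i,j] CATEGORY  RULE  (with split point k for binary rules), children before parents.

[0,7] S   <
  [0,6] S\N   >
    [0,3] (S\N)/PP   <
      [0,2] N   <
        [0,1] "river" : NP
        [1,2] "from" : N\NP
      [2,3] "sent" : ((S\N)/PP)\N
    [3,6] PP   >
      [3,5] PP/N   >
        [3,4] "song" : (PP/N)/NP
        [4,5] "idea" : NP
      [5,6] "quickly" : N
  [6,7] "near" : S\(S\N)

[0,1] NP  lex  "river"
[1,2] N\NP  lex  "from"
[0,2] N  <  k=1
[2,3] ((S\N)/PP)\N  lex  "sent"
[0,3] (S\N)/PP  <  k=2
[3,4] (PP/N)/NP  lex  "song"
[4,5] NP  lex  "idea"
[3,5] PP/N  >  k=4
[5,6] N  lex  "quickly"
[3,6] PP  >  k=5
[0,6] S\N  >  k=3
[6,7] S\(S\N)  lex  "near"
[0,7] S  <  k=6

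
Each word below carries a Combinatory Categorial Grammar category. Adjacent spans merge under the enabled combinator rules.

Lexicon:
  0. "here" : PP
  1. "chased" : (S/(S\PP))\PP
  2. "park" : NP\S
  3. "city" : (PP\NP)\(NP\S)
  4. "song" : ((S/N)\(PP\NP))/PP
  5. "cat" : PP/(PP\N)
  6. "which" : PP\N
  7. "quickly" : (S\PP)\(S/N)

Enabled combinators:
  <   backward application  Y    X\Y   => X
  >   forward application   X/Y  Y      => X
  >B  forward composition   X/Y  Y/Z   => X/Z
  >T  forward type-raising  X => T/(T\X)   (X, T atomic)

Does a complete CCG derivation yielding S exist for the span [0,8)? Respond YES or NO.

[0,8] S   >
  [0,2] S/(S\PP)   <
    [0,1] "here" : PP
    [1,2] "chased" : (S/(S\PP))\PP
  [2,8] S\PP   <
    [2,7] S/N   <
      [2,4] PP\NP   <
        [2,3] "park" : NP\S
        [3,4] "city" : (PP\NP)\(NP\S)
      [4,7] (S/N)\(PP\NP)   >
        [4,5] "song" : ((S/N)\(PP\NP))/PP
        [5,7] PP   >
          [5,6] "cat" : PP/(PP\N)
          [6,7] "which" : PP\N
    [7,8] "quickly" : (S\PP)\(S/N)

YES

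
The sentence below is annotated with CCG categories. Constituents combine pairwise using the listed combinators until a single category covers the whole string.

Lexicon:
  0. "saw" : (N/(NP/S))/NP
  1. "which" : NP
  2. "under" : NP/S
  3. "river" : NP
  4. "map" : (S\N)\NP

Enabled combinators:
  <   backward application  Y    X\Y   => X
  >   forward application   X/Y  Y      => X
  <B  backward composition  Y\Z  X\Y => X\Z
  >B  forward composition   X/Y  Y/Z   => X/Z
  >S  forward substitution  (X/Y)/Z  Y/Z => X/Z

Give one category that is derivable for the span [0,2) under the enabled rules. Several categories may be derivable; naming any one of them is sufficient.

[0,5] S   <
  [0,3] N   >
    [0,2] N/(NP/S)   >
      [0,1] "saw" : (N/(NP/S))/NP
      [1,2] "which" : NP
    [2,3] "under" : NP/S
  [3,5] S\N   <
    [3,4] "river" : NP
    [4,5] "map" : (S\N)\NP

N/(NP/S)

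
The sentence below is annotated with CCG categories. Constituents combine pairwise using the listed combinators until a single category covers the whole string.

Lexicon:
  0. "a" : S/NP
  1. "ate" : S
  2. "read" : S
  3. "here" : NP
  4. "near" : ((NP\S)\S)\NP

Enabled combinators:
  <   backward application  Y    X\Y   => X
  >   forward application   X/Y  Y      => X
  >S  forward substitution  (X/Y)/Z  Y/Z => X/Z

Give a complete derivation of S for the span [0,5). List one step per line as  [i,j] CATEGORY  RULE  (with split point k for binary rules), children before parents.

[0,5] S   >
  [0,1] "a" : S/NP
  [1,5] NP   <
    [1,2] "ate" : S
    [2,5] NP\S   <
      [2,3] "read" : S
      [3,5] (NP\S)\S   <
        [3,4] "here" : NP
        [4,5] "near" : ((NP\S)\S)\NP

[0,1] S/NP  lex  "a"
[1,2] S  lex  "ate"
[2,3] S  lex  "read"
[3,4] NP  lex  "here"
[4,5] ((NP\S)\S)\NP  lex  "near"
[3,5] (NP\S)\S  <  k=4
[2,5] NP\S  <  k=3
[1,5] NP  <  k=2
[0,5] S  >  k=1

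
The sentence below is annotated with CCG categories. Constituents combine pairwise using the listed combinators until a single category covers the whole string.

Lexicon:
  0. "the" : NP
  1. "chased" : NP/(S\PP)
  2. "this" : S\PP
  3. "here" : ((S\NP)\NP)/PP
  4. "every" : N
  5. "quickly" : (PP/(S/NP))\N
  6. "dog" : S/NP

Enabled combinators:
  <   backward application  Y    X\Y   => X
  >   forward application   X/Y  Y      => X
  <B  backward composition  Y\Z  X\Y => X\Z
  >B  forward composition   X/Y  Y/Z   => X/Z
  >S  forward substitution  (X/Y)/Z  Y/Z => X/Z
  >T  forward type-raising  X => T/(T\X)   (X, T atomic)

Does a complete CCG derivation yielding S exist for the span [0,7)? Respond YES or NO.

YES

[0,7] S   <
  [0,1] "the" : NP
  [1,7] S\NP   <
    [1,3] NP   >
      [1,2] "chased" : NP/(S\PP)
      [2,3] "this" : S\PP
    [3,7] (S\NP)\NP   >
      [3,4] "here" : ((S\NP)\NP)/PP
      [4,7] PP   >
        [4,6] PP/(S/NP)   <
          [4,5] "every" : N
          [5,6] "quickly" : (PP/(S/NP))\N
        [6,7] "dog" : S/NP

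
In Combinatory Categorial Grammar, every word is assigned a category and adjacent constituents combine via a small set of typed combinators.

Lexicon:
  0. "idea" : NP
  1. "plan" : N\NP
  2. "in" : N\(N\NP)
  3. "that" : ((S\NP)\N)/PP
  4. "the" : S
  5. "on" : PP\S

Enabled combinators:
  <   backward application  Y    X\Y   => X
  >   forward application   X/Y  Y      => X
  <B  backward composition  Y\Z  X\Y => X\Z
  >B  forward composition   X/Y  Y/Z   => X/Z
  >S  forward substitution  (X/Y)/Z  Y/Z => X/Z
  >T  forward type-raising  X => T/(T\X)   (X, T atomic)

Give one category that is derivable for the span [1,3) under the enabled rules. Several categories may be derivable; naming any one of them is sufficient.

N

[0,6] S   >
  [0,1] S/(S\NP)   >T
    [0,1] "idea" : NP
  [1,6] S\NP   <
    [1,3] N   <
      [1,2] "plan" : N\NP
      [2,3] "in" : N\(N\NP)
    [3,6] (S\NP)\N   >
      [3,4] "that" : ((S\NP)\N)/PP
      [4,6] PP   >
        [4,5] PP/(PP\S)   >T
          [4,5] "the" : S
        [5,6] "on" : PP\S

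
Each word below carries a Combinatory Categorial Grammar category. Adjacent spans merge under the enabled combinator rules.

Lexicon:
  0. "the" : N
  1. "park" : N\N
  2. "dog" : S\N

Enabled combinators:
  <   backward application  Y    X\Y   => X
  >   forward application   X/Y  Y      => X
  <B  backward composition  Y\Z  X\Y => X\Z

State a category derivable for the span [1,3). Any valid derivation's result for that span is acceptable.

S\N

[0,3] S   <
  [0,1] "the" : N
  [1,3] S\N   <B
    [1,2] "park" : N\N
    [2,3] "dog" : S\N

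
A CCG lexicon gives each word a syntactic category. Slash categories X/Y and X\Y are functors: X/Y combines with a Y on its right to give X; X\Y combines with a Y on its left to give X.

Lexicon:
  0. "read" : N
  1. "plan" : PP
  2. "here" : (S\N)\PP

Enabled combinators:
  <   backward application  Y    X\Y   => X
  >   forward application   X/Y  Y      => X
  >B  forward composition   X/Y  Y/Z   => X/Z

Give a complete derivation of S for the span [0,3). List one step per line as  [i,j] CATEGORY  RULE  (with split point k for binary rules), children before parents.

[0,3] S   <
  [0,1] "read" : N
  [1,3] S\N   <
    [1,2] "plan" : PP
    [2,3] "here" : (S\N)\PP

[0,1] N  lex  "read"
[1,2] PP  lex  "plan"
[2,3] (S\N)\PP  lex  "here"
[1,3] S\N  <  k=2
[0,3] S  <  k=1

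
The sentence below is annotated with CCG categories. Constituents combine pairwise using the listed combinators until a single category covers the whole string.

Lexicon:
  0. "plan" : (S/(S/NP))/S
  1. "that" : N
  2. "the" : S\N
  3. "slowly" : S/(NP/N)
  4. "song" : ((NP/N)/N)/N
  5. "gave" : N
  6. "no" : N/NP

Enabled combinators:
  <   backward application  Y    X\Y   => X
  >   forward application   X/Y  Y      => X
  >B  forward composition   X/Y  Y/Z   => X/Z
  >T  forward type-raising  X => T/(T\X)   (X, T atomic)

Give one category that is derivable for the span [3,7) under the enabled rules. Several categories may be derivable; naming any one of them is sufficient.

[0,7] S   >
  [0,3] S/(S/NP)   >
    [0,1] "plan" : (S/(S/NP))/S
    [1,3] S   <
      [1,2] "that" : N
      [2,3] "the" : S\N
  [3,7] S/NP   >B
    [3,6] S/N   >B
      [3,4] "slowly" : S/(NP/N)
      [4,6] (NP/N)/N   >
        [4,5] "song" : ((NP/N)/N)/N
        [5,6] "gave" : N
    [6,7] "no" : N/NP

S/NP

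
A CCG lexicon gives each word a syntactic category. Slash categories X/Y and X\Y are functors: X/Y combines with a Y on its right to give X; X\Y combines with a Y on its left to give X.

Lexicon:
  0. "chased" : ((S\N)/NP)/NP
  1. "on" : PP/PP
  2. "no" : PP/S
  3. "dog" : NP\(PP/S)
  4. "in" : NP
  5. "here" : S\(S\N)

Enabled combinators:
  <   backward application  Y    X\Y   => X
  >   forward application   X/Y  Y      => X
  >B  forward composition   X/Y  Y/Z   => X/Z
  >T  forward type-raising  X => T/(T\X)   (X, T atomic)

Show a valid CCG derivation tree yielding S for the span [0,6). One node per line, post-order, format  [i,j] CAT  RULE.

[0,1] ((S\N)/NP)/NP  lex  "chased"
[1,2] PP/PP  lex  "on"
[2,3] PP/S  lex  "no"
[1,3] PP/S  >B  k=2
[3,4] NP\(PP/S)  lex  "dog"
[1,4] NP  <  k=3
[0,4] (S\N)/NP  >  k=1
[4,5] NP  lex  "in"
[0,5] S\N  >  k=4
[5,6] S\(S\N)  lex  "here"
[0,6] S  <  k=5

[0,6] S   <
  [0,5] S\N   >
    [0,4] (S\N)/NP   >
      [0,1] "chased" : ((S\N)/NP)/NP
      [1,4] NP   <
        [1,3] PP/S   >B
          [1,2] "on" : PP/PP
          [2,3] "no" : PP/S
        [3,4] "dog" : NP\(PP/S)
    [4,5] "in" : NP
  [5,6] "here" : S\(S\N)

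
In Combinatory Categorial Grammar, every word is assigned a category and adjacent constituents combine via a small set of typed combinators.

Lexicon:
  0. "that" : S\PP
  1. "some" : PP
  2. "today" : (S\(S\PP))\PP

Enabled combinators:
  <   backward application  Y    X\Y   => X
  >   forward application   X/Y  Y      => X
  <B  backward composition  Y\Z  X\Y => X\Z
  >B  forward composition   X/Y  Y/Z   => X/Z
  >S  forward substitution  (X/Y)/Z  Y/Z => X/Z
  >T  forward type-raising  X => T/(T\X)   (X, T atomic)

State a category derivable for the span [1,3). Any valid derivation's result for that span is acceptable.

S\(S\PP)

[0,3] S   <
  [0,1] "that" : S\PP
  [1,3] S\(S\PP)   <
    [1,2] "some" : PP
    [2,3] "today" : (S\(S\PP))\PP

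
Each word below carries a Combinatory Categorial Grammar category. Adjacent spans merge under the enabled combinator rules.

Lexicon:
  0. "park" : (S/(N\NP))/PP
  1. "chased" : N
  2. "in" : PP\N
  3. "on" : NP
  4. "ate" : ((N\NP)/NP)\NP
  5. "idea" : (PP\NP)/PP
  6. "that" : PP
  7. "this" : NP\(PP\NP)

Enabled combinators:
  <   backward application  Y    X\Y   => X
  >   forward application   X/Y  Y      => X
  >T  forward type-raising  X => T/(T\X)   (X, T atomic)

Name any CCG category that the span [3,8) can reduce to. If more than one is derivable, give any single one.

[0,8] S   >
  [0,3] S/(N\NP)   >
    [0,1] "park" : (S/(N\NP))/PP
    [1,3] PP   >
      [1,2] PP/(PP\N)   >T
        [1,2] "chased" : N
      [2,3] "in" : PP\N
  [3,8] N\NP   >
    [3,5] (N\NP)/NP   <
      [3,4] "on" : NP
      [4,5] "ate" : ((N\NP)/NP)\NP
    [5,8] NP   <
      [5,7] PP\NP   >
        [5,6] "idea" : (PP\NP)/PP
        [6,7] "that" : PP
      [7,8] "this" : NP\(PP\NP)

N\NP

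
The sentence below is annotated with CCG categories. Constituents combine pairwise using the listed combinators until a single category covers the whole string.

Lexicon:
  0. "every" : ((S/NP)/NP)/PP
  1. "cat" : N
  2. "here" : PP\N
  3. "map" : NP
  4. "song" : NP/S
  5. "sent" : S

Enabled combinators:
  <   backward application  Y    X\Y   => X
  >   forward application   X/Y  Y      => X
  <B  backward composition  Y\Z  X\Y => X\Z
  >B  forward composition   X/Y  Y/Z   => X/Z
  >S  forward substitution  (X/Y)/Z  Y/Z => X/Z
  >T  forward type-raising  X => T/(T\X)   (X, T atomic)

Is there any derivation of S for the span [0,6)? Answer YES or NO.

YES

[0,6] S   >
  [0,4] S/NP   >
    [0,3] (S/NP)/NP   >
      [0,1] "every" : ((S/NP)/NP)/PP
      [1,3] PP   <
        [1,2] "cat" : N
        [2,3] "here" : PP\N
    [3,4] "map" : NP
  [4,6] NP   >
    [4,5] "song" : NP/S
    [5,6] "sent" : S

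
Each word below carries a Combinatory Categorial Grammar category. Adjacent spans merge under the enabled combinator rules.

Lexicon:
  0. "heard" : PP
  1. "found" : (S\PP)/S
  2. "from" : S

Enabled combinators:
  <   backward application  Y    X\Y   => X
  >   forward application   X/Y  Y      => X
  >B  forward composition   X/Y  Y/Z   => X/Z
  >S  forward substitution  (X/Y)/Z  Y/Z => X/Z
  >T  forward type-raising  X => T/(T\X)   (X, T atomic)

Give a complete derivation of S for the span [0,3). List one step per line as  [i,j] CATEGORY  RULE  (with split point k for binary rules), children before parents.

[0,3] S   <
  [0,1] "heard" : PP
  [1,3] S\PP   >
    [1,2] "found" : (S\PP)/S
    [2,3] "from" : S

[0,1] PP  lex  "heard"
[1,2] (S\PP)/S  lex  "found"
[2,3] S  lex  "from"
[1,3] S\PP  >  k=2
[0,3] S  <  k=1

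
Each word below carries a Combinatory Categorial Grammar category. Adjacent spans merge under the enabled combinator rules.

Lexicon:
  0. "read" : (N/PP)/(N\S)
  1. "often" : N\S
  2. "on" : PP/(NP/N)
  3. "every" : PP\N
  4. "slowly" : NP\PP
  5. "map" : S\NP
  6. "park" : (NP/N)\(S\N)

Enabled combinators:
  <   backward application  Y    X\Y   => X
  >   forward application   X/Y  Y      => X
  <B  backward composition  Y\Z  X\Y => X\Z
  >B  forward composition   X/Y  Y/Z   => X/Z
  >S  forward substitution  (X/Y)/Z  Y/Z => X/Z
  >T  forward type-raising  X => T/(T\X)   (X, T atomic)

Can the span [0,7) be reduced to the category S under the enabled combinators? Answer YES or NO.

NO

(N/PP)/(N\S) N\S PP/(NP/N) PP\N NP\PP S\NP (NP/N)\(S\N)
CKY chart[0,7] = {N, N/(N\N), N/(PP\PP), NP/(NP\N), PP/(PP\N), S/(S\N)}; S ∉ chart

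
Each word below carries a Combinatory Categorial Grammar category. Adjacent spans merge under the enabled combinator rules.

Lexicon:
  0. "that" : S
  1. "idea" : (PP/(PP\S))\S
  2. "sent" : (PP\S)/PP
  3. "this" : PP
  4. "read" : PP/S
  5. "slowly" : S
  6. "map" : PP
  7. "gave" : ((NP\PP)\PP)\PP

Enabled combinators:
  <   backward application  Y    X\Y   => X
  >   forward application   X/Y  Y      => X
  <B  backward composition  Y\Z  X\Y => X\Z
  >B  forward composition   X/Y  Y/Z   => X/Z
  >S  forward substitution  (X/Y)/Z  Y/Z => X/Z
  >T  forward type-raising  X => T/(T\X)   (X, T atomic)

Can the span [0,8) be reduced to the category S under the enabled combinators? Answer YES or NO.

S (PP/(PP\S))\S (PP\S)/PP PP PP/S S PP ((NP\PP)\PP)\PP
CKY chart[0,8] = {N/(N\NP), NP, NP/(NP\NP), PP/(PP\NP), S/(S\NP)}; S ∉ chart

NO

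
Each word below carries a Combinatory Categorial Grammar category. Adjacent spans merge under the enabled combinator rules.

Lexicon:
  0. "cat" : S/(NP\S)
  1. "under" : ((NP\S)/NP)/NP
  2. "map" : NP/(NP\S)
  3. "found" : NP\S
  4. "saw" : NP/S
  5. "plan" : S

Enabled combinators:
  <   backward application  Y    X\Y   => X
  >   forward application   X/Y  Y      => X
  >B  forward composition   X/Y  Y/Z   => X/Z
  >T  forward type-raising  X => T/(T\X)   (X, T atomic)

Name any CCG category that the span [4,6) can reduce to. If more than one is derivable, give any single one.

NP

[0,6] S   >
  [0,4] S/NP   >B
    [0,1] "cat" : S/(NP\S)
    [1,4] (NP\S)/NP   >
      [1,2] "under" : ((NP\S)/NP)/NP
      [2,4] NP   >
        [2,3] "map" : NP/(NP\S)
        [3,4] "found" : NP\S
  [4,6] NP   >
    [4,5] "saw" : NP/S
    [5,6] "plan" : S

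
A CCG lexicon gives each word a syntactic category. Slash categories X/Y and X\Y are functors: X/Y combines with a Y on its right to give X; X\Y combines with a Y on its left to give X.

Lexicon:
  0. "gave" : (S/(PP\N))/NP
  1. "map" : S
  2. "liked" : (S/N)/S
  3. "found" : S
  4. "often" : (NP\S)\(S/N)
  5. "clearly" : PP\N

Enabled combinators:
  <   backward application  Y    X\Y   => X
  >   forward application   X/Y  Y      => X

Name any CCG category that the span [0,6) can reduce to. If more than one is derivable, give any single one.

[0,6] S   >
  [0,5] S/(PP\N)   >
    [0,1] "gave" : (S/(PP\N))/NP
    [1,5] NP   <
      [1,2] "map" : S
      [2,5] NP\S   <
        [2,4] S/N   >
          [2,3] "liked" : (S/N)/S
          [3,4] "found" : S
        [4,5] "often" : (NP\S)\(S/N)
  [5,6] "clearly" : PP\N

S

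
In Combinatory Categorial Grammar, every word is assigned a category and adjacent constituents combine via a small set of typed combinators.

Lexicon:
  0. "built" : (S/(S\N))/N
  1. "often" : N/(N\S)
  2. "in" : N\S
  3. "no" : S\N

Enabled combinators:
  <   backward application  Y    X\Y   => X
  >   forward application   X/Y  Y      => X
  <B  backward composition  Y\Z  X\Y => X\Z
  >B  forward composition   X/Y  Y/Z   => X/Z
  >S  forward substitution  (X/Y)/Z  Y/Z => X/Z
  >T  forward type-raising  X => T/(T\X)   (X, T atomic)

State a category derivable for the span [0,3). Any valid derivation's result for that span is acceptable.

S/(S\N)

[0,4] S   >
  [0,3] S/(S\N)   >
    [0,1] "built" : (S/(S\N))/N
    [1,3] N   >
      [1,2] "often" : N/(N\S)
      [2,3] "in" : N\S
  [3,4] "no" : S\N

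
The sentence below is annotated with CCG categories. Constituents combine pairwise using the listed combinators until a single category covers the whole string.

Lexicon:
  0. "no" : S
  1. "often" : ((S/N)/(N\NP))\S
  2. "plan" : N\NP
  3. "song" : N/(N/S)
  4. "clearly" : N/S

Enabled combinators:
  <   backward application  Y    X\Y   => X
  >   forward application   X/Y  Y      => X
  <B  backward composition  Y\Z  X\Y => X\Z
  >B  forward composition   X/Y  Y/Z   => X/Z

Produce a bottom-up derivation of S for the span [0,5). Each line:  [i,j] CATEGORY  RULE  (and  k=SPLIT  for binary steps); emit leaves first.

[0,5] S   >
  [0,3] S/N   >
    [0,2] (S/N)/(N\NP)   <
      [0,1] "no" : S
      [1,2] "often" : ((S/N)/(N\NP))\S
    [2,3] "plan" : N\NP
  [3,5] N   >
    [3,4] "song" : N/(N/S)
    [4,5] "clearly" : N/S

[0,1] S  lex  "no"
[1,2] ((S/N)/(N\NP))\S  lex  "often"
[0,2] (S/N)/(N\NP)  <  k=1
[2,3] N\NP  lex  "plan"
[0,3] S/N  >  k=2
[3,4] N/(N/S)  lex  "song"
[4,5] N/S  lex  "clearly"
[3,5] N  >  k=4
[0,5] S  >  k=3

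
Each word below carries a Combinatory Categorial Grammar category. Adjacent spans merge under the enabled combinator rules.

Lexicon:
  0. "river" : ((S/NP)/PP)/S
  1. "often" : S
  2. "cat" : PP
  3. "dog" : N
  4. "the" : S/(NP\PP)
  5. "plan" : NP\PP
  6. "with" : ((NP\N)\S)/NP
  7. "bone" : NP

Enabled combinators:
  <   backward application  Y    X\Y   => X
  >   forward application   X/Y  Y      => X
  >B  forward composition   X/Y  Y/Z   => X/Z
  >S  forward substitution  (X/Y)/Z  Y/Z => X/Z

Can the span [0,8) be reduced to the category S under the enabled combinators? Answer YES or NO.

[0,8] S   >
  [0,3] S/NP   >
    [0,2] (S/NP)/PP   >
      [0,1] "river" : ((S/NP)/PP)/S
      [1,2] "often" : S
    [2,3] "cat" : PP
  [3,8] NP   <
    [3,4] "dog" : N
    [4,8] NP\N   <
      [4,6] S   >
        [4,5] "the" : S/(NP\PP)
        [5,6] "plan" : NP\PP
      [6,8] (NP\N)\S   >
        [6,7] "with" : ((NP\N)\S)/NP
        [7,8] "bone" : NP

YES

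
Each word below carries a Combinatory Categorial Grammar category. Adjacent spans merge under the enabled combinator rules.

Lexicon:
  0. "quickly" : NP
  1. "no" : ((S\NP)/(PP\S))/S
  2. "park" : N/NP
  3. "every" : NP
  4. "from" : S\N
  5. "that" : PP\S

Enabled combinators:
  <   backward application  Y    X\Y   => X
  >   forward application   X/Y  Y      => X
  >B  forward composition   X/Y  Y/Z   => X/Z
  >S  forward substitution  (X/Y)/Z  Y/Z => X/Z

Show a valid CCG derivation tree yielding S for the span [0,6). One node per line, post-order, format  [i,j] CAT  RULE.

[0,1] NP  lex  "quickly"
[1,2] ((S\NP)/(PP\S))/S  lex  "no"
[2,3] N/NP  lex  "park"
[3,4] NP  lex  "every"
[2,4] N  >  k=3
[4,5] S\N  lex  "from"
[2,5] S  <  k=4
[1,5] (S\NP)/(PP\S)  >  k=2
[5,6] PP\S  lex  "that"
[1,6] S\NP  >  k=5
[0,6] S  <  k=1

[0,6] S   <
  [0,1] "quickly" : NP
  [1,6] S\NP   >
    [1,5] (S\NP)/(PP\S)   >
      [1,2] "no" : ((S\NP)/(PP\S))/S
      [2,5] S   <
        [2,4] N   >
          [2,3] "park" : N/NP
          [3,4] "every" : NP
        [4,5] "from" : S\N
    [5,6] "that" : PP\S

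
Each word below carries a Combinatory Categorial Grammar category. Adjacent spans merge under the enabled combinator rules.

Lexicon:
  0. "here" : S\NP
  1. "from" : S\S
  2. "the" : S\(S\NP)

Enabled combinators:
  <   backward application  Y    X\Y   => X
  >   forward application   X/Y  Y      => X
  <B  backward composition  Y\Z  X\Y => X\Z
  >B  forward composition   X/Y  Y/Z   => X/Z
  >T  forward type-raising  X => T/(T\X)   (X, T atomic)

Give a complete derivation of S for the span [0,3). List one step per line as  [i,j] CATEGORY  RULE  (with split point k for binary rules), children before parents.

[0,1] S\NP  lex  "here"
[1,2] S\S  lex  "from"
[0,2] S\NP  <B  k=1
[2,3] S\(S\NP)  lex  "the"
[0,3] S  <  k=2

[0,3] S   <
  [0,2] S\NP   <B
    [0,1] "here" : S\NP
    [1,2] "from" : S\S
  [2,3] "the" : S\(S\NP)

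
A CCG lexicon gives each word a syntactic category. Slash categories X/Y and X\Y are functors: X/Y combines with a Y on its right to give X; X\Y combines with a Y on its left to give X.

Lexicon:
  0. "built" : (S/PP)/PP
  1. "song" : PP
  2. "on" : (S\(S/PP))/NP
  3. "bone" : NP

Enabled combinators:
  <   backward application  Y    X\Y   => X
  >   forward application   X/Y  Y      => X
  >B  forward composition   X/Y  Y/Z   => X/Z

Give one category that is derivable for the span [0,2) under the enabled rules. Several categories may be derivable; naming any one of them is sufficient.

[0,4] S   <
  [0,2] S/PP   >
    [0,1] "built" : (S/PP)/PP
    [1,2] "song" : PP
  [2,4] S\(S/PP)   >
    [2,3] "on" : (S\(S/PP))/NP
    [3,4] "bone" : NP

S/PP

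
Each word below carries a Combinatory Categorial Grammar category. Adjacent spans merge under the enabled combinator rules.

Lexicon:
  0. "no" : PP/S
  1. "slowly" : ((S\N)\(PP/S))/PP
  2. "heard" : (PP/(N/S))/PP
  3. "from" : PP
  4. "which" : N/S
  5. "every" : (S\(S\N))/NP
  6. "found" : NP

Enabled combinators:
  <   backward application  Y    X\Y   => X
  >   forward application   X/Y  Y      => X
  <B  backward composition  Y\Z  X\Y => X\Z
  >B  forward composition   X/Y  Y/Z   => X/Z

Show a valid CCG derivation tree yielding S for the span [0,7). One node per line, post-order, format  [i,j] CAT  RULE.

[0,1] PP/S  lex  "no"
[1,2] ((S\N)\(PP/S))/PP  lex  "slowly"
[2,3] (PP/(N/S))/PP  lex  "heard"
[3,4] PP  lex  "from"
[2,4] PP/(N/S)  >  k=3
[4,5] N/S  lex  "which"
[2,5] PP  >  k=4
[1,5] (S\N)\(PP/S)  >  k=2
[0,5] S\N  <  k=1
[5,6] (S\(S\N))/NP  lex  "every"
[6,7] NP  lex  "found"
[5,7] S\(S\N)  >  k=6
[0,7] S  <  k=5

[0,7] S   <
  [0,5] S\N   <
    [0,1] "no" : PP/S
    [1,5] (S\N)\(PP/S)   >
      [1,2] "slowly" : ((S\N)\(PP/S))/PP
      [2,5] PP   >
        [2,4] PP/(N/S)   >
          [2,3] "heard" : (PP/(N/S))/PP
          [3,4] "from" : PP
        [4,5] "which" : N/S
  [5,7] S\(S\N)   >
    [5,6] "every" : (S\(S\N))/NP
    [6,7] "found" : NP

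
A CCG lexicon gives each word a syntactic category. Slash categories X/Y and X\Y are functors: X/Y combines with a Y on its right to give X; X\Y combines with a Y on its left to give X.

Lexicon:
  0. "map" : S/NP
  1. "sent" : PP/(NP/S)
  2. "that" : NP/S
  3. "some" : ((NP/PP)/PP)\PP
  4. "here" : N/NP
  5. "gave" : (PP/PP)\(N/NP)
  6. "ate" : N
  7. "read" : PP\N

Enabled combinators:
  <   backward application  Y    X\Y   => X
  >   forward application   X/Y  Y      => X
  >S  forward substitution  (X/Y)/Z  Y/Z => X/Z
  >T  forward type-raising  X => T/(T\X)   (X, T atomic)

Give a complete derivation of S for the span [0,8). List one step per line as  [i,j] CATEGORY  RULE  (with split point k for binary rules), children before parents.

[0,8] S   >
  [0,1] "map" : S/NP
  [1,8] NP   >
    [1,6] NP/PP   >S
      [1,4] (NP/PP)/PP   <
        [1,3] PP   >
          [1,2] "sent" : PP/(NP/S)
          [2,3] "that" : NP/S
        [3,4] "some" : ((NP/PP)/PP)\PP
      [4,6] PP/PP   <
        [4,5] "here" : N/NP
        [5,6] "gave" : (PP/PP)\(N/NP)
    [6,8] PP   >
      [6,7] PP/(PP\N)   >T
        [6,7] "ate" : N
      [7,8] "read" : PP\N

[0,1] S/NP  lex  "map"
[1,2] PP/(NP/S)  lex  "sent"
[2,3] NP/S  lex  "that"
[1,3] PP  >  k=2
[3,4] ((NP/PP)/PP)\PP  lex  "some"
[1,4] (NP/PP)/PP  <  k=3
[4,5] N/NP  lex  "here"
[5,6] (PP/PP)\(N/NP)  lex  "gave"
[4,6] PP/PP  <  k=5
[1,6] NP/PP  >S  k=4
[6,7] N  lex  "ate"
[6,7] PP/(PP\N)  >T
[7,8] PP\N  lex  "read"
[6,8] PP  >  k=7
[1,8] NP  >  k=6
[0,8] S  >  k=1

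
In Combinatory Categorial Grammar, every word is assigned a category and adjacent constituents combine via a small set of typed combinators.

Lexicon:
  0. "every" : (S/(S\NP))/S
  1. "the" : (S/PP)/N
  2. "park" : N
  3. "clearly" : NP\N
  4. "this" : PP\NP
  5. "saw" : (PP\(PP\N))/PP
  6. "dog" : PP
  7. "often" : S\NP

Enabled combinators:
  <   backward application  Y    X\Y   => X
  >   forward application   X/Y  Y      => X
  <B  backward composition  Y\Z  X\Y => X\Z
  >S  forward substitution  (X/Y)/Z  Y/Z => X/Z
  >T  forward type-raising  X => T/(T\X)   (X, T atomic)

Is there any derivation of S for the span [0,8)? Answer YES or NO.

[0,8] S   >
  [0,7] S/(S\NP)   >
    [0,1] "every" : (S/(S\NP))/S
    [1,7] S   >
      [1,3] S/PP   >
        [1,2] "the" : (S/PP)/N
        [2,3] "park" : N
      [3,7] PP   <
        [3,5] PP\N   <B
          [3,4] "clearly" : NP\N
          [4,5] "this" : PP\NP
        [5,7] PP\(PP\N)   >
          [5,6] "saw" : (PP\(PP\N))/PP
          [6,7] "dog" : PP
  [7,8] "often" : S\NP

YES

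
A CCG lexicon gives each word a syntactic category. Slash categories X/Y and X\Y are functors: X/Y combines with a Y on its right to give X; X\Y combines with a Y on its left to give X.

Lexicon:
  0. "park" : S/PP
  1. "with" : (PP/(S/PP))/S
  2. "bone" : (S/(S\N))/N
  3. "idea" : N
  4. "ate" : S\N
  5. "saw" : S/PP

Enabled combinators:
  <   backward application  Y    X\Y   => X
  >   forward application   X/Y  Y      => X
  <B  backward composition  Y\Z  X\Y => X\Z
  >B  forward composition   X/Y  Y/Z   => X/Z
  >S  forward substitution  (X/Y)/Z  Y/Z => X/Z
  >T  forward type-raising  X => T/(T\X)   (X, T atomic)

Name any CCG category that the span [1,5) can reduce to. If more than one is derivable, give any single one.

PP/(S/PP)

[0,6] S   >
  [0,1] "park" : S/PP
  [1,6] PP   >
    [1,5] PP/(S/PP)   >
      [1,2] "with" : (PP/(S/PP))/S
      [2,5] S   >
        [2,4] S/(S\N)   >
          [2,3] "bone" : (S/(S\N))/N
          [3,4] "idea" : N
        [4,5] "ate" : S\N
    [5,6] "saw" : S/PP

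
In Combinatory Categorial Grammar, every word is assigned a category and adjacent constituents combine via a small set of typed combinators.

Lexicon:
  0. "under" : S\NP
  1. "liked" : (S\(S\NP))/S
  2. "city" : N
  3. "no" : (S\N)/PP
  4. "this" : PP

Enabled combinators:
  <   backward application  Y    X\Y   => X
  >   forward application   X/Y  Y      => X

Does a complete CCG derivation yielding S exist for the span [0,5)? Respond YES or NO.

[0,5] S   <
  [0,1] "under" : S\NP
  [1,5] S\(S\NP)   >
    [1,2] "liked" : (S\(S\NP))/S
    [2,5] S   <
      [2,3] "city" : N
      [3,5] S\N   >
        [3,4] "no" : (S\N)/PP
        [4,5] "this" : PP

YES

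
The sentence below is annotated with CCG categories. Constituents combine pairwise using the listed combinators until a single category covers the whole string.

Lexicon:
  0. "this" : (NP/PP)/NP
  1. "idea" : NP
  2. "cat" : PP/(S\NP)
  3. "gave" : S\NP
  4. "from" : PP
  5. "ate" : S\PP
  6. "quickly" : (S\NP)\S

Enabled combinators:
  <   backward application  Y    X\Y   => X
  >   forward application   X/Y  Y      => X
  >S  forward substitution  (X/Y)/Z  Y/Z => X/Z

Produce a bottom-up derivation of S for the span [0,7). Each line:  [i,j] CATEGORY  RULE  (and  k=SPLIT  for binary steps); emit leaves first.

[0,7] S   <
  [0,4] NP   >
    [0,2] NP/PP   >
      [0,1] "this" : (NP/PP)/NP
      [1,2] "idea" : NP
    [2,4] PP   >
      [2,3] "cat" : PP/(S\NP)
      [3,4] "gave" : S\NP
  [4,7] S\NP   <
    [4,6] S   <
      [4,5] "from" : PP
      [5,6] "ate" : S\PP
    [6,7] "quickly" : (S\NP)\S

[0,1] (NP/PP)/NP  lex  "this"
[1,2] NP  lex  "idea"
[0,2] NP/PP  >  k=1
[2,3] PP/(S\NP)  lex  "cat"
[3,4] S\NP  lex  "gave"
[2,4] PP  >  k=3
[0,4] NP  >  k=2
[4,5] PP  lex  "from"
[5,6] S\PP  lex  "ate"
[4,6] S  <  k=5
[6,7] (S\NP)\S  lex  "quickly"
[4,7] S\NP  <  k=6
[0,7] S  <  k=4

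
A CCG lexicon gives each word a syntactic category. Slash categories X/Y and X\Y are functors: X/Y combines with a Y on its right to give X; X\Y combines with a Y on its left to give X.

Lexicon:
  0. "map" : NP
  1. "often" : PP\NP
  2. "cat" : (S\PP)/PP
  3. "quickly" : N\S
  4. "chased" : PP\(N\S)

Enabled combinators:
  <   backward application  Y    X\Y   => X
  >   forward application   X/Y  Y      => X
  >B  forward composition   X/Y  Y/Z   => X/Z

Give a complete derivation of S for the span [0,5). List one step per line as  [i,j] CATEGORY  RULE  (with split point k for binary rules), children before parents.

[0,1] NP  lex  "map"
[1,2] PP\NP  lex  "often"
[0,2] PP  <  k=1
[2,3] (S\PP)/PP  lex  "cat"
[3,4] N\S  lex  "quickly"
[4,5] PP\(N\S)  lex  "chased"
[3,5] PP  <  k=4
[2,5] S\PP  >  k=3
[0,5] S  <  k=2

[0,5] S   <
  [0,2] PP   <
    [0,1] "map" : NP
    [1,2] "often" : PP\NP
  [2,5] S\PP   >
    [2,3] "cat" : (S\PP)/PP
    [3,5] PP   <
      [3,4] "quickly" : N\S
      [4,5] "chased" : PP\(N\S)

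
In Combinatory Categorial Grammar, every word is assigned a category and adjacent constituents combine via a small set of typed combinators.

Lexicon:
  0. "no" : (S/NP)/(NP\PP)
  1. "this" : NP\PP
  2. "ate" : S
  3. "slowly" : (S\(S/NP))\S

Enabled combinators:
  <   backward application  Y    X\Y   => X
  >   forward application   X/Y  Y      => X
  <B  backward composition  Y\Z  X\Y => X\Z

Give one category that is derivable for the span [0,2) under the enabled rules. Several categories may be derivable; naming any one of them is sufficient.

[0,4] S   <
  [0,2] S/NP   >
    [0,1] "no" : (S/NP)/(NP\PP)
    [1,2] "this" : NP\PP
  [2,4] S\(S/NP)   <
    [2,3] "ate" : S
    [3,4] "slowly" : (S\(S/NP))\S

S/NP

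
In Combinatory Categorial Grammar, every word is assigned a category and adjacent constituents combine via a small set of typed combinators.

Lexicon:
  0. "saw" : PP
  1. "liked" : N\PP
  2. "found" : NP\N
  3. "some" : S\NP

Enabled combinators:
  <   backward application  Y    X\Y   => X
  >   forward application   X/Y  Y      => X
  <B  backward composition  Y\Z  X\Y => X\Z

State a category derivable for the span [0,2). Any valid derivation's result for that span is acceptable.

N

[0,4] S   <
  [0,3] NP   <
    [0,2] N   <
      [0,1] "saw" : PP
      [1,2] "liked" : N\PP
    [2,3] "found" : NP\N
  [3,4] "some" : S\NP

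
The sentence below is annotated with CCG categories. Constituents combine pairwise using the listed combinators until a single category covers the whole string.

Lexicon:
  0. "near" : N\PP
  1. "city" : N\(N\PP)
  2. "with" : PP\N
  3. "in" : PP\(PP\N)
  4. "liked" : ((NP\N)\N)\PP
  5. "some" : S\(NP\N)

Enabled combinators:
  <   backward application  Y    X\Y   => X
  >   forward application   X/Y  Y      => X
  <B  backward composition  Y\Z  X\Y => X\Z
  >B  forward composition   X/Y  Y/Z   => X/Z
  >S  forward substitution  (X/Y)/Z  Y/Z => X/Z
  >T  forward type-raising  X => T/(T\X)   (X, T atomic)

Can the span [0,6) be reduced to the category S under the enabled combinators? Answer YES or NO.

YES

[0,6] S   <
  [0,5] NP\N   <
    [0,2] N   <
      [0,1] "near" : N\PP
      [1,2] "city" : N\(N\PP)
    [2,5] (NP\N)\N   <
      [2,4] PP   <
        [2,3] "with" : PP\N
        [3,4] "in" : PP\(PP\N)
      [4,5] "liked" : ((NP\N)\N)\PP
  [5,6] "some" : S\(NP\N)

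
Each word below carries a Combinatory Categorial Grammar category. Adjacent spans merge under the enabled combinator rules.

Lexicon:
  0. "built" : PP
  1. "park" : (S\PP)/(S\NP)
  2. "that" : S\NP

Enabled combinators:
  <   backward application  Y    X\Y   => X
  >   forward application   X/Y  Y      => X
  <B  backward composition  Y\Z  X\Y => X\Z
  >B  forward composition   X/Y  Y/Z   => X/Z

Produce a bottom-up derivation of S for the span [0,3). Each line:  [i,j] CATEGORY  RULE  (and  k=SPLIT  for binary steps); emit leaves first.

[0,3] S   <
  [0,1] "built" : PP
  [1,3] S\PP   >
    [1,2] "park" : (S\PP)/(S\NP)
    [2,3] "that" : S\NP

[0,1] PP  lex  "built"
[1,2] (S\PP)/(S\NP)  lex  "park"
[2,3] S\NP  lex  "that"
[1,3] S\PP  >  k=2
[0,3] S  <  k=1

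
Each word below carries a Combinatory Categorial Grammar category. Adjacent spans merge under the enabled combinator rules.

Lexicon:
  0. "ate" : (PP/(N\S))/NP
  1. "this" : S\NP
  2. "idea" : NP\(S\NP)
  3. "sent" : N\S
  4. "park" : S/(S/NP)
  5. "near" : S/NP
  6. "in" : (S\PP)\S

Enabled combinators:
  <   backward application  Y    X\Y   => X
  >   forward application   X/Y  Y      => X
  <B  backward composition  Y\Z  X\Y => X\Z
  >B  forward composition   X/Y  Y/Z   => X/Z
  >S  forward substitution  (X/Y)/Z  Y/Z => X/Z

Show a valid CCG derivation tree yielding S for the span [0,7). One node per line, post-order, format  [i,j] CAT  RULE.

[0,7] S   <
  [0,4] PP   >
    [0,3] PP/(N\S)   >
      [0,1] "ate" : (PP/(N\S))/NP
      [1,3] NP   <
        [1,2] "this" : S\NP
        [2,3] "idea" : NP\(S\NP)
    [3,4] "sent" : N\S
  [4,7] S\PP   <
    [4,6] S   >
      [4,5] "park" : S/(S/NP)
      [5,6] "near" : S/NP
    [6,7] "in" : (S\PP)\S

[0,1] (PP/(N\S))/NP  lex  "ate"
[1,2] S\NP  lex  "this"
[2,3] NP\(S\NP)  lex  "idea"
[1,3] NP  <  k=2
[0,3] PP/(N\S)  >  k=1
[3,4] N\S  lex  "sent"
[0,4] PP  >  k=3
[4,5] S/(S/NP)  lex  "park"
[5,6] S/NP  lex  "near"
[4,6] S  >  k=5
[6,7] (S\PP)\S  lex  "in"
[4,7] S\PP  <  k=6
[0,7] S  <  k=4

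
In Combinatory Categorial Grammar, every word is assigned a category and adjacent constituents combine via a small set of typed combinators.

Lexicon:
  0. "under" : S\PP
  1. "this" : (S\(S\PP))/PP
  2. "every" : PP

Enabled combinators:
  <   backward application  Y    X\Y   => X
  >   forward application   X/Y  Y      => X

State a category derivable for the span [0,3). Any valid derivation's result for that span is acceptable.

[0,3] S   <
  [0,1] "under" : S\PP
  [1,3] S\(S\PP)   >
    [1,2] "this" : (S\(S\PP))/PP
    [2,3] "every" : PP

S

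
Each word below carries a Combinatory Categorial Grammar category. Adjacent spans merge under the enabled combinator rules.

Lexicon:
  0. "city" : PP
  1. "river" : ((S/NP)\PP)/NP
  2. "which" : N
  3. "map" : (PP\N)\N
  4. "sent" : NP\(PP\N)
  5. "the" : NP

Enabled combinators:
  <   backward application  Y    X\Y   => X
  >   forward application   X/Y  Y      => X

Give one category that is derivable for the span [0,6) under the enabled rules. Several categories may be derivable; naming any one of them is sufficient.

S

[0,6] S   >
  [0,5] S/NP   <
    [0,1] "city" : PP
    [1,5] (S/NP)\PP   >
      [1,2] "river" : ((S/NP)\PP)/NP
      [2,5] NP   <
        [2,4] PP\N   <
          [2,3] "which" : N
          [3,4] "map" : (PP\N)\N
        [4,5] "sent" : NP\(PP\N)
  [5,6] "the" : NP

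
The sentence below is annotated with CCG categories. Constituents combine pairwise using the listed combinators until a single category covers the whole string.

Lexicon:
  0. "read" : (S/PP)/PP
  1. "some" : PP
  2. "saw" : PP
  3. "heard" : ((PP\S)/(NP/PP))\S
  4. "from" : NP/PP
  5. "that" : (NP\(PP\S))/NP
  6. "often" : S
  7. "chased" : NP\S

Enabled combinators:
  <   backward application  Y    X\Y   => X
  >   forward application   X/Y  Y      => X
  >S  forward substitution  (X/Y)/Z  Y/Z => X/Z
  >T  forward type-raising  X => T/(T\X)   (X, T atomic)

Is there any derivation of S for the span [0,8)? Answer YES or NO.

(S/PP)/PP PP PP ((PP\S)/(NP/PP))\S NP/PP (NP\(PP\S))/NP S NP\S
CKY chart[0,8] = {N/(N\NP), NP, NP/(NP\NP), PP/(PP\NP), S/(S\NP)}; S ∉ chart

NO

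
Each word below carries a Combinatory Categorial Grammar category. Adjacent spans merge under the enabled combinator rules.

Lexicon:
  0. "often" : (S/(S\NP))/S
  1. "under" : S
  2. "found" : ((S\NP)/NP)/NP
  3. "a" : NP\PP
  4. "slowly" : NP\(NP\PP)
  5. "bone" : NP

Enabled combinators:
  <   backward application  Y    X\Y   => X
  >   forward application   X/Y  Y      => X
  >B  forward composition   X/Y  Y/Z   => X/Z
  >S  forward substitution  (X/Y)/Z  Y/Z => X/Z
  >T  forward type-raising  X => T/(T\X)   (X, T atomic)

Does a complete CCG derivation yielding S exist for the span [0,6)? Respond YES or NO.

[0,6] S   >
  [0,2] S/(S\NP)   >
    [0,1] "often" : (S/(S\NP))/S
    [1,2] "under" : S
  [2,6] S\NP   >
    [2,5] (S\NP)/NP   >
      [2,3] "found" : ((S\NP)/NP)/NP
      [3,5] NP   <
        [3,4] "a" : NP\PP
        [4,5] "slowly" : NP\(NP\PP)
    [5,6] "bone" : NP

YES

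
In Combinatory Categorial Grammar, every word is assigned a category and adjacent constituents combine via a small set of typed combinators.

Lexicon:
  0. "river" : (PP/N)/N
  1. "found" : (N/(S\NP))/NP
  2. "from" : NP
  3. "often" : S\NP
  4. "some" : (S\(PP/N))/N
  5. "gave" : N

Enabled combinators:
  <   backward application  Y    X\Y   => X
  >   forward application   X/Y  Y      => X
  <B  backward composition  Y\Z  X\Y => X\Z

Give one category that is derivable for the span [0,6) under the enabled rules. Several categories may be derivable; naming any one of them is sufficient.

S

[0,6] S   <
  [0,4] PP/N   >
    [0,1] "river" : (PP/N)/N
    [1,4] N   >
      [1,3] N/(S\NP)   >
        [1,2] "found" : (N/(S\NP))/NP
        [2,3] "from" : NP
      [3,4] "often" : S\NP
  [4,6] S\(PP/N)   >
    [4,5] "some" : (S\(PP/N))/N
    [5,6] "gave" : N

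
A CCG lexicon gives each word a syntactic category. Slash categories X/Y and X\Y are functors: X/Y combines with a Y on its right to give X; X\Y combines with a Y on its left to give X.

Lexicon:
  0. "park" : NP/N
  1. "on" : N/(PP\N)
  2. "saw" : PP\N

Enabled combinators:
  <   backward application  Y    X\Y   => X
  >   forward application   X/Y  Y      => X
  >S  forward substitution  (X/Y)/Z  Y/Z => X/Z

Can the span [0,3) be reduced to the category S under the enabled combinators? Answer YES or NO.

NP/N N/(PP\N) PP\N
CKY chart[0,3] = {NP}; S ∉ chart

NO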